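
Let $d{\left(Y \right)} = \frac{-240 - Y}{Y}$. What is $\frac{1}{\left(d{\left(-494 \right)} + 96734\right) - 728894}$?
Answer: $- \frac{247}{156143647} \approx -1.5819 \cdot 10^{-6}$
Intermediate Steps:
$d{\left(Y \right)} = \frac{-240 - Y}{Y}$
$\frac{1}{\left(d{\left(-494 \right)} + 96734\right) - 728894} = \frac{1}{\left(\frac{-240 - -494}{-494} + 96734\right) - 728894} = \frac{1}{\left(- \frac{-240 + 494}{494} + 96734\right) - 728894} = \frac{1}{\left(\left(- \frac{1}{494}\right) 254 + 96734\right) - 728894} = \frac{1}{\left(- \frac{127}{247} + 96734\right) - 728894} = \frac{1}{\frac{23893171}{247} - 728894} = \frac{1}{- \frac{156143647}{247}} = - \frac{247}{156143647}$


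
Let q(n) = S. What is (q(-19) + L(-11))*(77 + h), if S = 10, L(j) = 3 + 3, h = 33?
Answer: 1760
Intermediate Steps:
L(j) = 6
q(n) = 10
(q(-19) + L(-11))*(77 + h) = (10 + 6)*(77 + 33) = 16*110 = 1760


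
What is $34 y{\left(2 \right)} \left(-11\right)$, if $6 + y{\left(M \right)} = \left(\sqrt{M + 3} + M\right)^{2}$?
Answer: $-1122 - 1496 \sqrt{5} \approx -4467.2$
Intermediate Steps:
$y{\left(M \right)} = -6 + \left(M + \sqrt{3 + M}\right)^{2}$ ($y{\left(M \right)} = -6 + \left(\sqrt{M + 3} + M\right)^{2} = -6 + \left(\sqrt{3 + M} + M\right)^{2} = -6 + \left(M + \sqrt{3 + M}\right)^{2}$)
$34 y{\left(2 \right)} \left(-11\right) = 34 \left(-6 + \left(2 + \sqrt{3 + 2}\right)^{2}\right) \left(-11\right) = 34 \left(-6 + \left(2 + \sqrt{5}\right)^{2}\right) \left(-11\right) = \left(-204 + 34 \left(2 + \sqrt{5}\right)^{2}\right) \left(-11\right) = 2244 - 374 \left(2 + \sqrt{5}\right)^{2}$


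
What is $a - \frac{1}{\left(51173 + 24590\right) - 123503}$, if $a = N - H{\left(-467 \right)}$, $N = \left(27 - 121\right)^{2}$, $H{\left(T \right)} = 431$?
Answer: $\frac{401254701}{47740} \approx 8405.0$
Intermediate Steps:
$N = 8836$ ($N = \left(-94\right)^{2} = 8836$)
$a = 8405$ ($a = 8836 - 431 = 8405$)
$a - \frac{1}{\left(51173 + 24590\right) - 123503} = 8405 - \frac{1}{\left(51173 + 24590\right) - 123503} = 8405 - \frac{1}{75763 - 123503} = 8405 - \frac{1}{-47740} = 8405 - - \frac{1}{47740} = 8405 + \frac{1}{47740} = \frac{401254701}{47740}$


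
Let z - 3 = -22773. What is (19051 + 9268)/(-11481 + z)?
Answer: -28319/34251 ≈ -0.82681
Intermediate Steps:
z = -22770 (z = 3 - 22773 = -22770)
(19051 + 9268)/(-11481 + z) = (19051 + 9268)/(-11481 - 22770) = 28319/(-34251) = 28319*(-1/34251) = -28319/34251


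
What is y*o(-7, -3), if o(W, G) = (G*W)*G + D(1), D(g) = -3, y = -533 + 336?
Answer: 13002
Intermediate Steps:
y = -197
o(W, G) = -3 + W*G² (o(W, G) = (G*W)*G - 3 = W*G² - 3 = -3 + W*G²)
y*o(-7, -3) = -197*(-3 - 7*(-3)²) = -197*(-3 - 7*9) = -197*(-3 - 63) = -197*(-66) = 13002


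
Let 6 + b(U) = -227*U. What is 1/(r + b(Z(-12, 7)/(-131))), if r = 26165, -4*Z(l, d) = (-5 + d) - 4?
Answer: 262/6853885 ≈ 3.8226e-5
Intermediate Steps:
Z(l, d) = 9/4 - d/4 (Z(l, d) = -((-5 + d) - 4)/4 = -(-9 + d)/4 = 9/4 - d/4)
b(U) = -6 - 227*U
1/(r + b(Z(-12, 7)/(-131))) = 1/(26165 + (-6 - 227*(9/4 - ¼*7)/(-131))) = 1/(26165 + (-6 - 227*(9/4 - 7/4)*(-1)/131)) = 1/(26165 + (-6 - 227*(-1)/(2*131))) = 1/(26165 + (-6 - 227*(-1/262))) = 1/(26165 + (-6 + 227/262)) = 1/(26165 - 1345/262) = 1/(6853885/262) = 262/6853885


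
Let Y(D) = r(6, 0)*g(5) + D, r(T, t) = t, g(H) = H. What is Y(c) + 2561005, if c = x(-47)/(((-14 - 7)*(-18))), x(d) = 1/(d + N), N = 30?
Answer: 16457018129/6426 ≈ 2.5610e+6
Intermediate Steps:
x(d) = 1/(30 + d) (x(d) = 1/(d + 30) = 1/(30 + d))
c = -1/6426 (c = 1/((30 - 47)*(((-14 - 7)*(-18)))) = 1/((-17)*((-21*(-18)))) = -1/17/378 = -1/17*1/378 = -1/6426 ≈ -0.00015562)
Y(D) = D (Y(D) = 0*5 + D = 0 + D = D)
Y(c) + 2561005 = -1/6426 + 2561005 = 16457018129/6426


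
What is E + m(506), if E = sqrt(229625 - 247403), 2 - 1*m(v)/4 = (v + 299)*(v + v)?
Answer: -3258632 + I*sqrt(17778) ≈ -3.2586e+6 + 133.33*I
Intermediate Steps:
m(v) = 8 - 8*v*(299 + v) (m(v) = 8 - 4*(v + 299)*(v + v) = 8 - 4*(299 + v)*2*v = 8 - 8*v*(299 + v))
E = I*sqrt(17778) (E = sqrt(-17778) = I*sqrt(17778) ≈ 133.33*I)
E + m(506) = I*sqrt(17778) + (8 - 2392*506 - 8*506**2) = I*sqrt(17778) + (8 - 1210352 - 8*256036) = I*sqrt(17778) + (8 - 1210352 - 2048288) = I*sqrt(17778) - 3258632 = -3258632 + I*sqrt(17778)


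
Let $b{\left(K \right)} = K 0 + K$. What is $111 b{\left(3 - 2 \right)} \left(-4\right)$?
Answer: $-444$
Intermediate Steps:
$b{\left(K \right)} = K$ ($b{\left(K \right)} = 0 + K = K$)
$111 b{\left(3 - 2 \right)} \left(-4\right) = 111 \left(3 - 2\right) \left(-4\right) = 111 \cdot 1 \left(-4\right) = 111 \left(-4\right) = -444$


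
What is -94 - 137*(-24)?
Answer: 3194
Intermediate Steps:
-94 - 137*(-24) = -94 + 3288 = 3194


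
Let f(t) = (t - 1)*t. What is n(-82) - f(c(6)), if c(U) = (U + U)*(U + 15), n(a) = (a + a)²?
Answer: -36356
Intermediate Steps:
n(a) = 4*a² (n(a) = (2*a)² = 4*a²)
c(U) = 2*U*(15 + U) (c(U) = (2*U)*(15 + U) = 2*U*(15 + U))
f(t) = t*(-1 + t) (f(t) = (-1 + t)*t = t*(-1 + t))
n(-82) - f(c(6)) = 4*(-82)² - 2*6*(15 + 6)*(-1 + 2*6*(15 + 6)) = 4*6724 - 2*6*21*(-1 + 2*6*21) = 26896 - 252*(-1 + 252) = 26896 - 252*251 = 26896 - 1*63252 = 26896 - 63252 = -36356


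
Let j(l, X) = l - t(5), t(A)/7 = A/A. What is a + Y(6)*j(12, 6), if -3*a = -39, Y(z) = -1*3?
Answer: -2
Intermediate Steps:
t(A) = 7 (t(A) = 7*(A/A) = 7*1 = 7)
Y(z) = -3
j(l, X) = -7 + l (j(l, X) = l - 1*7 = l - 7 = -7 + l)
a = 13 (a = -⅓*(-39) = 13)
a + Y(6)*j(12, 6) = 13 - 3*(-7 + 12) = 13 - 3*5 = 13 - 15 = -2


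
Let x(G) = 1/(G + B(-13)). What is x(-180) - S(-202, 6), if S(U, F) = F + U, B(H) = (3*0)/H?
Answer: 35279/180 ≈ 195.99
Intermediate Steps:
B(H) = 0 (B(H) = 0/H = 0)
x(G) = 1/G (x(G) = 1/(G + 0) = 1/G)
x(-180) - S(-202, 6) = 1/(-180) - (6 - 202) = -1/180 - 1*(-196) = -1/180 + 196 = 35279/180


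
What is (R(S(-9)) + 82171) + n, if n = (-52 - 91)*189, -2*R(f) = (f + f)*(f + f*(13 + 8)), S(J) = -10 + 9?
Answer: 55122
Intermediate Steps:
S(J) = -1
R(f) = -22*f**2 (R(f) = -(f + f)*(f + f*(13 + 8))/2 = -2*f*(f + f*21)/2 = -2*f*(f + 21*f)/2 = -2*f*22*f/2 = -22*f**2)
n = -27027 (n = -143*189 = -27027)
(R(S(-9)) + 82171) + n = (-22*(-1)**2 + 82171) - 27027 = (-22*1 + 82171) - 27027 = (-22 + 82171) - 27027 = 82149 - 27027 = 55122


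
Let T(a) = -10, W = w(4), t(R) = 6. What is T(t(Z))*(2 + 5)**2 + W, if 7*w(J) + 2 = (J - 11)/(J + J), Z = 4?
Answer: -27463/56 ≈ -490.41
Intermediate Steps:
w(J) = -2/7 + (-11 + J)/(14*J) (w(J) = -2/7 + ((J - 11)/(J + J))/7 = -2/7 + ((-11 + J)/((2*J)))/7 = -2/7 + ((-11 + J)*(1/(2*J)))/7 = -2/7 + ((-11 + J)/(2*J))/7 = -2/7 + (-11 + J)/(14*J))
W = -23/56 (W = (1/14)*(-11 - 3*4)/4 = (1/14)*(1/4)*(-11 - 12) = (1/14)*(1/4)*(-23) = -23/56 ≈ -0.41071)
T(t(Z))*(2 + 5)**2 + W = -10*(2 + 5)**2 - 23/56 = -10*7**2 - 23/56 = -10*49 - 23/56 = -490 - 23/56 = -27463/56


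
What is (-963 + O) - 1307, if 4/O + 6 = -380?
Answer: -438112/193 ≈ -2270.0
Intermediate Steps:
O = -2/193 (O = 4/(-6 - 380) = 4/(-386) = 4*(-1/386) = -2/193 ≈ -0.010363)
(-963 + O) - 1307 = (-963 - 2/193) - 1307 = -185861/193 - 1307 = -438112/193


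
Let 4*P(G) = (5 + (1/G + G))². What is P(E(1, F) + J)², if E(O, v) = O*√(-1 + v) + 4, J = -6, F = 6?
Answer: 4025/16 + 225*√5/2 ≈ 503.12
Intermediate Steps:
E(O, v) = 4 + O*√(-1 + v)
P(G) = (5 + G + 1/G)²/4 (P(G) = (5 + (1/G + G))²/4 = (5 + (G + 1/G))²/4 = (5 + G + 1/G)²/4)
P(E(1, F) + J)² = ((1 + ((4 + 1*√(-1 + 6)) - 6)² + 5*((4 + 1*√(-1 + 6)) - 6))²/(4*((4 + 1*√(-1 + 6)) - 6)²))² = ((1 + ((4 + 1*√5) - 6)² + 5*((4 + 1*√5) - 6))²/(4*((4 + 1*√5) - 6)²))² = ((1 + ((4 + √5) - 6)² + 5*((4 + √5) - 6))²/(4*((4 + √5) - 6)²))² = ((1 + (-2 + √5)² + 5*(-2 + √5))²/(4*(-2 + √5)²))² = ((1 + (-2 + √5)² + (-10 + 5*√5))²/(4*(-2 + √5)²))² = ((-9 + (-2 + √5)² + 5*√5)²/(4*(-2 + √5)²))² = (-9 + (-2 + √5)² + 5*√5)⁴/(16*(-2 + √5)⁴)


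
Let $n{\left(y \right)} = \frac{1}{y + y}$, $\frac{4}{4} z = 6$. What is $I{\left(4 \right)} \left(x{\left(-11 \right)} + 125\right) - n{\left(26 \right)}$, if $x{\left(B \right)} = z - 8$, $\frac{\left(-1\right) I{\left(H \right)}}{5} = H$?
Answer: $- \frac{127921}{52} \approx -2460.0$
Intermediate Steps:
$z = 6$
$I{\left(H \right)} = - 5 H$
$n{\left(y \right)} = \frac{1}{2 y}$
$x{\left(B \right)} = -2$ ($x{\left(B \right)} = 6 - 8 = -2$)
$I{\left(4 \right)} \left(x{\left(-11 \right)} + 125\right) - n{\left(26 \right)} = \left(-5\right) 4 \left(-2 + 125\right) - \frac{1}{2 \cdot 26} = \left(-20\right) 123 - \frac{1}{2} \cdot \frac{1}{26} = -2460 - \frac{1}{52} = - \frac{127921}{52}$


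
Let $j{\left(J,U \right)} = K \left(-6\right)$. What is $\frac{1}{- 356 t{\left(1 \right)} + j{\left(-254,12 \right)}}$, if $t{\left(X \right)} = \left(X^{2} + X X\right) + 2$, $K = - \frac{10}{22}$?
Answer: $- \frac{11}{15634} \approx -0.00070359$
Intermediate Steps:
$K = - \frac{5}{11}$ ($K = \left(-10\right) \frac{1}{22} = - \frac{5}{11} \approx -0.45455$)
$j{\left(J,U \right)} = \frac{30}{11}$ ($j{\left(J,U \right)} = \left(- \frac{5}{11}\right) \left(-6\right) = \frac{30}{11}$)
$t{\left(X \right)} = 2 + 2 X^{2}$ ($t{\left(X \right)} = \left(X^{2} + X^{2}\right) + 2 = 2 X^{2} + 2 = 2 + 2 X^{2}$)
$\frac{1}{- 356 t{\left(1 \right)} + j{\left(-254,12 \right)}} = \frac{1}{- 356 \left(2 + 2 \cdot 1^{2}\right) + \frac{30}{11}} = \frac{1}{- 356 \left(2 + 2 \cdot 1\right) + \frac{30}{11}} = \frac{1}{- 356 \left(2 + 2\right) + \frac{30}{11}} = \frac{1}{\left(-356\right) 4 + \frac{30}{11}} = \frac{1}{-1424 + \frac{30}{11}} = \frac{1}{- \frac{15634}{11}} = - \frac{11}{15634}$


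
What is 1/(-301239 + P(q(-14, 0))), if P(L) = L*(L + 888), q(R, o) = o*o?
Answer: -1/301239 ≈ -3.3196e-6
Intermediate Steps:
q(R, o) = o**2
P(L) = L*(888 + L)
1/(-301239 + P(q(-14, 0))) = 1/(-301239 + 0**2*(888 + 0**2)) = 1/(-301239 + 0*(888 + 0)) = 1/(-301239 + 0*888) = 1/(-301239 + 0) = 1/(-301239) = -1/301239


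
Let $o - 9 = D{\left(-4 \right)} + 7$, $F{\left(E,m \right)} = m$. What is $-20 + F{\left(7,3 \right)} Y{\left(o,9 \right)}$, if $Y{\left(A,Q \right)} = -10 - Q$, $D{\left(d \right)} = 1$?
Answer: $-77$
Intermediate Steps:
$o = 17$ ($o = 9 + \left(1 + 7\right) = 9 + 8 = 17$)
$-20 + F{\left(7,3 \right)} Y{\left(o,9 \right)} = -20 + 3 \left(-10 - 9\right) = -20 + 3 \left(-19\right) = -20 - 57 = -77$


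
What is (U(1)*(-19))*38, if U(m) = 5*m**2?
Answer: -3610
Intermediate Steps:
(U(1)*(-19))*38 = ((5*1**2)*(-19))*38 = ((5*1)*(-19))*38 = (5*(-19))*38 = -95*38 = -3610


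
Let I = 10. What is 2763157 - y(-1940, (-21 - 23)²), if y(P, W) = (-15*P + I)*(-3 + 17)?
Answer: 2355617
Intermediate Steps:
y(P, W) = 140 - 210*P (y(P, W) = (-15*P + 10)*(-3 + 17) = (10 - 15*P)*14 = 140 - 210*P)
2763157 - y(-1940, (-21 - 23)²) = 2763157 - (140 - 210*(-1940)) = 2763157 - (140 + 407400) = 2763157 - 1*407540 = 2763157 - 407540 = 2355617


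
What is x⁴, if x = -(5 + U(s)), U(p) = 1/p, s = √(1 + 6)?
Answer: (35 + √7)⁴/2401 ≈ 836.51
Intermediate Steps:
s = √7 ≈ 2.6458
U(p) = 1/p
x = -5 - √7/7 (x = -(5 + 1/(√7)) = -(5 + √7/7) = -5 - √7/7 ≈ -5.3780)
x⁴ = (-5 - √7/7)⁴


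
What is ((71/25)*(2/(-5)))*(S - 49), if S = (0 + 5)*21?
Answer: -7952/125 ≈ -63.616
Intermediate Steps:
S = 105 (S = 5*21 = 105)
((71/25)*(2/(-5)))*(S - 49) = ((71/25)*(2/(-5)))*(105 - 49) = ((71*(1/25))*(2*(-⅕)))*56 = ((71/25)*(-⅖))*56 = -142/125*56 = -7952/125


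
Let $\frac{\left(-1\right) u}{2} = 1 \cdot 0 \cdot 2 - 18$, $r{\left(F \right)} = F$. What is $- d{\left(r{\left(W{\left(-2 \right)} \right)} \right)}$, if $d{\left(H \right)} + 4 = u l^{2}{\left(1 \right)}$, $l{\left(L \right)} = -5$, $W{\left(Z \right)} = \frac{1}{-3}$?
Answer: $-896$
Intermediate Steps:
$W{\left(Z \right)} = - \frac{1}{3}$
$u = 36$ ($u = - 2 \left(1 \cdot 0 \cdot 2 - 18\right) = - 2 \left(0 \cdot 2 - 18\right) = - 2 \left(0 - 18\right) = \left(-2\right) \left(-18\right) = 36$)
$d{\left(H \right)} = 896$ ($d{\left(H \right)} = -4 + 36 \left(-5\right)^{2} = -4 + 36 \cdot 25 = -4 + 900 = 896$)
$- d{\left(r{\left(W{\left(-2 \right)} \right)} \right)} = \left(-1\right) 896 = -896$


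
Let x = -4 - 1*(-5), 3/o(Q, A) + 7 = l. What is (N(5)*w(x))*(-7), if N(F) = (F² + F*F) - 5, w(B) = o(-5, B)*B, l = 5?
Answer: 945/2 ≈ 472.50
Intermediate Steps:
o(Q, A) = -3/2 (o(Q, A) = 3/(-7 + 5) = 3/(-2) = 3*(-½) = -3/2)
x = 1 (x = -4 + 5 = 1)
w(B) = -3*B/2
N(F) = -5 + 2*F² (N(F) = (F² + F²) - 5 = 2*F² - 5 = -5 + 2*F²)
(N(5)*w(x))*(-7) = ((-5 + 2*5²)*(-3/2*1))*(-7) = ((-5 + 2*25)*(-3/2))*(-7) = ((-5 + 50)*(-3/2))*(-7) = (45*(-3/2))*(-7) = -135/2*(-7) = 945/2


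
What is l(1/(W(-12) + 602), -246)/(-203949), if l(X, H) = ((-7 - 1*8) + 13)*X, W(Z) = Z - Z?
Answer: 1/61388649 ≈ 1.6290e-8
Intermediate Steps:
W(Z) = 0
l(X, H) = -2*X (l(X, H) = ((-7 - 8) + 13)*X = (-15 + 13)*X = -2*X)
l(1/(W(-12) + 602), -246)/(-203949) = -2/(0 + 602)/(-203949) = -2/602*(-1/203949) = -2*1/602*(-1/203949) = -1/301*(-1/203949) = 1/61388649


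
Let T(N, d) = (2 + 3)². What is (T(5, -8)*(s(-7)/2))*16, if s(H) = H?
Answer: -1400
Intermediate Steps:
T(N, d) = 25 (T(N, d) = 5² = 25)
(T(5, -8)*(s(-7)/2))*16 = (25*(-7/2))*16 = -175/2*16 = -1400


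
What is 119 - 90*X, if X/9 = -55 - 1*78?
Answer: 107849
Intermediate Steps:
X = -1197 (X = 9*(-55 - 1*78) = 9*(-55 - 78) = 9*(-133) = -1197)
119 - 90*X = 119 - 90*(-1197) = 119 + 107730 = 107849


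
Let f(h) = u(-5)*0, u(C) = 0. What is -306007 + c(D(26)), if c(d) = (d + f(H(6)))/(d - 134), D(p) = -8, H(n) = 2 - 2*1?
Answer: -21726493/71 ≈ -3.0601e+5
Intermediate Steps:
H(n) = 0 (H(n) = 2 - 2 = 0)
f(h) = 0 (f(h) = 0*0 = 0)
c(d) = d/(-134 + d) (c(d) = (d + 0)/(d - 134) = d/(-134 + d))
-306007 + c(D(26)) = -306007 - 8/(-134 - 8) = -306007 - 8/(-142) = -306007 - 8*(-1/142) = -306007 + 4/71 = -21726493/71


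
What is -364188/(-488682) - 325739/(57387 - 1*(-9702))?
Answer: -7486098737/1821399261 ≈ -4.1101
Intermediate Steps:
-364188/(-488682) - 325739/(57387 - 1*(-9702)) = -364188*(-1/488682) - 325739/(57387 + 9702) = 60698/81447 - 325739/67089 = -7486098737/1821399261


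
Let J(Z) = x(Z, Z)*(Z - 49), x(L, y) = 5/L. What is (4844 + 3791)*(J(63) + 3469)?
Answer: 269679685/9 ≈ 2.9964e+7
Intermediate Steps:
J(Z) = 5*(-49 + Z)/Z (J(Z) = (5/Z)*(Z - 49) = (5/Z)*(-49 + Z) = 5*(-49 + Z)/Z)
(4844 + 3791)*(J(63) + 3469) = (4844 + 3791)*((5 - 245/63) + 3469) = 8635*((5 - 245*1/63) + 3469) = 8635*((5 - 35/9) + 3469) = 8635*(10/9 + 3469) = 8635*(31231/9) = 269679685/9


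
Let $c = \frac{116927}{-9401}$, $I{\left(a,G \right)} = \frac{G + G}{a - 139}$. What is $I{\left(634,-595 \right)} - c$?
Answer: $\frac{9338335}{930699} \approx 10.034$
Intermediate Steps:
$I{\left(a,G \right)} = \frac{2 G}{-139 + a}$
$c = - \frac{116927}{9401}$ ($c = 116927 \left(- \frac{1}{9401}\right) = - \frac{116927}{9401} \approx -12.438$)
$I{\left(634,-595 \right)} - c = 2 \left(-595\right) \frac{1}{-139 + 634} - - \frac{116927}{9401} = 2 \left(-595\right) \frac{1}{495} + \frac{116927}{9401} = - \frac{238}{99} + \frac{116927}{9401} = \frac{9338335}{930699}$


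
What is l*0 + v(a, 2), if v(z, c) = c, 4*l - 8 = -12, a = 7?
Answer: 2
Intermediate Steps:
l = -1 (l = 2 + (¼)*(-12) = 2 - 3 = -1)
l*0 + v(a, 2) = -1*0 + 2 = 0 + 2 = 2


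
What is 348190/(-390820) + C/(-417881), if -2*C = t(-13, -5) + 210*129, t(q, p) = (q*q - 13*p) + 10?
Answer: -14016064845/16331625242 ≈ -0.85822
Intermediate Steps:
t(q, p) = 10 + q² - 13*p (t(q, p) = (q² - 13*p) + 10 = 10 + q² - 13*p)
C = -13667 (C = -((10 + (-13)² - 13*(-5)) + 210*129)/2 = -((10 + 169 + 65) + 27090)/2 = -(244 + 27090)/2 = -½*27334 = -13667)
348190/(-390820) + C/(-417881) = 348190/(-390820) - 13667/(-417881) = 348190*(-1/390820) - 13667*(-1/417881) = -34819/39082 + 13667/417881 = -14016064845/16331625242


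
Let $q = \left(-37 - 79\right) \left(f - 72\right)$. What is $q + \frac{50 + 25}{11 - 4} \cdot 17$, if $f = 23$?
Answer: $\frac{41063}{7} \approx 5866.1$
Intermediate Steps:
$q = 5684$ ($q = \left(-37 - 79\right) \left(23 - 72\right) = \left(-116\right) \left(-49\right) = 5684$)
$q + \frac{50 + 25}{11 - 4} \cdot 17 = 5684 + \frac{50 + 25}{11 - 4} \cdot 17 = 5684 + \frac{75}{7} \cdot 17 = 5684 + \frac{1275}{7} = \frac{41063}{7}$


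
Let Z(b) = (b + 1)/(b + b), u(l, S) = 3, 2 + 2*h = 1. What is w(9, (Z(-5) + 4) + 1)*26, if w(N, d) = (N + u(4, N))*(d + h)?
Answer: 7644/5 ≈ 1528.8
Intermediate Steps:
h = -½ (h = -1 + (½)*1 = -1 + ½ = -½ ≈ -0.50000)
Z(b) = (1 + b)/(2*b) (Z(b) = (1 + b)/((2*b)) = (1 + b)*(1/(2*b)) = (1 + b)/(2*b))
w(N, d) = (3 + N)*(-½ + d) (w(N, d) = (N + 3)*(d - ½) = (3 + N)*(-½ + d))
w(9, (Z(-5) + 4) + 1)*26 = (-3/2 + 3*(((½)*(1 - 5)/(-5) + 4) + 1) - ½*9 + 9*(((½)*(1 - 5)/(-5) + 4) + 1))*26 = (-3/2 + 3*(((½)*(-⅕)*(-4) + 4) + 1) - 9/2 + 9*(((½)*(-⅕)*(-4) + 4) + 1))*26 = (-3/2 + 3*((⅖ + 4) + 1) - 9/2 + 9*((⅖ + 4) + 1))*26 = (-3/2 + 3*(22/5 + 1) - 9/2 + 9*(22/5 + 1))*26 = (-3/2 + 3*(27/5) - 9/2 + 9*(27/5))*26 = (-3/2 + 81/5 - 9/2 + 243/5)*26 = (294/5)*26 = 7644/5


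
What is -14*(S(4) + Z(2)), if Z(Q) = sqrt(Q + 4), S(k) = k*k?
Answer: -224 - 14*sqrt(6) ≈ -258.29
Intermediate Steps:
S(k) = k**2
Z(Q) = sqrt(4 + Q)
-14*(S(4) + Z(2)) = -14*(4**2 + sqrt(4 + 2)) = -14*(16 + sqrt(6)) = -224 - 14*sqrt(6)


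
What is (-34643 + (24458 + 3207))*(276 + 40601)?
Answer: -285239706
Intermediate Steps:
(-34643 + (24458 + 3207))*(276 + 40601) = (-34643 + 27665)*40877 = -6978*40877 = -285239706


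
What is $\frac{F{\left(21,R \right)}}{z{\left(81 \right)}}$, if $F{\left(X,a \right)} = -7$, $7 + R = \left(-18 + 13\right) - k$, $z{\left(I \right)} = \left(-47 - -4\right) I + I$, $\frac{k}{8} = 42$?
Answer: $\frac{1}{486} \approx 0.0020576$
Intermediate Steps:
$k = 336$ ($k = 8 \cdot 42 = 336$)
$z{\left(I \right)} = - 42 I$ ($z{\left(I \right)} = \left(-47 + 4\right) I + I = - 43 I + I = - 42 I$)
$R = -348$ ($R = -7 + \left(\left(-18 + 13\right) - 336\right) = -7 - 341 = -348$)
$\frac{F{\left(21,R \right)}}{z{\left(81 \right)}} = - \frac{7}{\left(-42\right) 81} = - \frac{7}{-3402} = \left(-7\right) \left(- \frac{1}{3402}\right) = \frac{1}{486}$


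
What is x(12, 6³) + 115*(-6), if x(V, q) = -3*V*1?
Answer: -726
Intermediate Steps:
x(V, q) = -3*V
x(12, 6³) + 115*(-6) = -3*12 + 115*(-6) = -36 - 690 = -726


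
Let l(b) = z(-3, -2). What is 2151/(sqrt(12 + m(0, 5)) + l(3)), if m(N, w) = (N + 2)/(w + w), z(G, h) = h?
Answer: 21510/41 + 2151*sqrt(305)/41 ≈ 1440.9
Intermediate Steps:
m(N, w) = (2 + N)/(2*w) (m(N, w) = (2 + N)/((2*w)) = (2 + N)*(1/(2*w)) = (2 + N)/(2*w))
l(b) = -2
2151/(sqrt(12 + m(0, 5)) + l(3)) = 2151/(sqrt(12 + (1/2)*(2 + 0)/5) - 2) = 2151/(sqrt(12 + (1/2)*(1/5)*2) - 2) = 2151/(sqrt(12 + 1/5) - 2) = 2151/(sqrt(61/5) - 2) = 2151/(sqrt(305)/5 - 2) = 2151/(-2 + sqrt(305)/5)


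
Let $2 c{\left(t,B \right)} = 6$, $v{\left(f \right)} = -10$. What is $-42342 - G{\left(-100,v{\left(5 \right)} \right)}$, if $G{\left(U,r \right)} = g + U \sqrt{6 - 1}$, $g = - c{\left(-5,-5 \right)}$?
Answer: $-42339 + 100 \sqrt{5} \approx -42115.0$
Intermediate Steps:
$c{\left(t,B \right)} = 3$ ($c{\left(t,B \right)} = \frac{1}{2} \cdot 6 = 3$)
$g = -3$ ($g = \left(-1\right) 3 = -3$)
$G{\left(U,r \right)} = -3 + U \sqrt{5}$ ($G{\left(U,r \right)} = -3 + U \sqrt{6 - 1} = -3 + U \sqrt{5}$)
$-42342 - G{\left(-100,v{\left(5 \right)} \right)} = -42342 - \left(-3 - 100 \sqrt{5}\right) = -42342 + \left(3 + 100 \sqrt{5}\right) = -42339 + 100 \sqrt{5}$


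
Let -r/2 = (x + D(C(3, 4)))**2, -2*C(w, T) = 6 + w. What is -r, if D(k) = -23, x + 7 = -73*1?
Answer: 21218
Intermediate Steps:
C(w, T) = -3 - w/2 (C(w, T) = -(6 + w)/2 = -3 - w/2)
x = -80 (x = -7 - 73*1 = -7 - 73 = -80)
r = -21218 (r = -2*(-80 - 23)**2 = -2*(-103)**2 = -2*10609 = -21218)
-r = -1*(-21218) = 21218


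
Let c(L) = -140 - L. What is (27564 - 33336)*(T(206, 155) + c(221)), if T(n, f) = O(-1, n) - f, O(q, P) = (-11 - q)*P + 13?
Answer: 14793636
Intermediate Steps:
O(q, P) = 13 + P*(-11 - q) (O(q, P) = P*(-11 - q) + 13 = 13 + P*(-11 - q))
T(n, f) = 13 - f - 10*n (T(n, f) = (13 - 11*n - 1*n*(-1)) - f = (13 - 11*n + n) - f = (13 - 10*n) - f = 13 - f - 10*n)
(27564 - 33336)*(T(206, 155) + c(221)) = (27564 - 33336)*((13 - 1*155 - 10*206) + (-140 - 1*221)) = -5772*((13 - 155 - 2060) + (-140 - 221)) = -5772*(-2202 - 361) = -5772*(-2563) = 14793636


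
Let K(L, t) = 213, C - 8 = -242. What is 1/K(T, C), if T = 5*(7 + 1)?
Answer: 1/213 ≈ 0.0046948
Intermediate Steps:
C = -234 (C = 8 - 242 = -234)
T = 40 (T = 5*8 = 40)
1/K(T, C) = 1/213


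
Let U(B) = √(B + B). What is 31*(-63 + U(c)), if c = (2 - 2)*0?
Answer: -1953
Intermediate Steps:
c = 0 (c = 0*0 = 0)
U(B) = √2*√B (U(B) = √(2*B) = √2*√B)
31*(-63 + U(c)) = 31*(-63 + √2*√0) = 31*(-63 + √2*0) = 31*(-63 + 0) = 31*(-63) = -1953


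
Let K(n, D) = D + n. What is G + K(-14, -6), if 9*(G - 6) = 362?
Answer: 236/9 ≈ 26.222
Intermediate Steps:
G = 416/9 (G = 6 + (⅑)*362 = 6 + 362/9 = 416/9 ≈ 46.222)
G + K(-14, -6) = 416/9 + (-6 - 14) = 416/9 - 20 = 236/9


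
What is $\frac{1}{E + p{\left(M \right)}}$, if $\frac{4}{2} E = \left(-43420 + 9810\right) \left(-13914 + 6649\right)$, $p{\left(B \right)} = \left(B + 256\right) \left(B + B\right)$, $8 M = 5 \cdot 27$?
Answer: $\frac{32}{3907121105} \approx 8.1902 \cdot 10^{-9}$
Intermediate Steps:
$M = \frac{135}{8}$ ($M = \frac{5 \cdot 27}{8} = \frac{1}{8} \cdot 135 = \frac{135}{8} \approx 16.875$)
$p{\left(B \right)} = 2 B \left(256 + B\right)$ ($p{\left(B \right)} = \left(256 + B\right) 2 B = 2 B \left(256 + B\right)$)
$E = 122088325$ ($E = \frac{\left(-43420 + 9810\right) \left(-13914 + 6649\right)}{2} = \frac{\left(-33610\right) \left(-7265\right)}{2} = \frac{1}{2} \cdot 244176650 = 122088325$)
$\frac{1}{E + p{\left(M \right)}} = \frac{1}{122088325 + 2 \cdot \frac{135}{8} \left(256 + \frac{135}{8}\right)} = \frac{1}{122088325 + 2 \cdot \frac{135}{8} \cdot \frac{2183}{8}} = \frac{1}{122088325 + \frac{294705}{32}} = \frac{1}{\frac{3907121105}{32}} = \frac{32}{3907121105}$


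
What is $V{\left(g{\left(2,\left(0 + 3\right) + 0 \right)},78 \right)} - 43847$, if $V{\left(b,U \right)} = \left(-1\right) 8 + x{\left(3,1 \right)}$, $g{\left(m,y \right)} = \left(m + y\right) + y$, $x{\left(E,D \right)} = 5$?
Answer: $-43850$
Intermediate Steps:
$g{\left(m,y \right)} = m + 2 y$
$V{\left(b,U \right)} = -3$ ($V{\left(b,U \right)} = \left(-1\right) 8 + 5 = -8 + 5 = -3$)
$V{\left(g{\left(2,\left(0 + 3\right) + 0 \right)},78 \right)} - 43847 = -3 - 43847 = -43850$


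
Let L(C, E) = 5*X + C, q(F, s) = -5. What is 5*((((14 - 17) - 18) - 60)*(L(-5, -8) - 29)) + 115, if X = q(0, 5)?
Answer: 24010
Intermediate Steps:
X = -5
L(C, E) = -25 + C (L(C, E) = 5*(-5) + C = -25 + C)
5*((((14 - 17) - 18) - 60)*(L(-5, -8) - 29)) + 115 = 5*((((14 - 17) - 18) - 60)*((-25 - 5) - 29)) + 115 = 5*(((-3 - 18) - 60)*(-30 - 29)) + 115 = 5*((-21 - 60)*(-59)) + 115 = 5*(-81*(-59)) + 115 = 5*4779 + 115 = 23895 + 115 = 24010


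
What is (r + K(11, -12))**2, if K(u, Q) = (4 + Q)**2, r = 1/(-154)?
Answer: 97121025/23716 ≈ 4095.2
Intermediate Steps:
r = -1/154 ≈ -0.0064935
(r + K(11, -12))**2 = (-1/154 + (4 - 12)**2)**2 = (-1/154 + (-8)**2)**2 = (-1/154 + 64)**2 = (9855/154)**2 = 97121025/23716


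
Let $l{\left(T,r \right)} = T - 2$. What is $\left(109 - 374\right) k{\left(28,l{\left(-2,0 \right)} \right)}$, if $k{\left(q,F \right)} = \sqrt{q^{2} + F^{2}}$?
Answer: $- 5300 \sqrt{2} \approx -7495.3$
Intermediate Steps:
$l{\left(T,r \right)} = -2 + T$
$k{\left(q,F \right)} = \sqrt{F^{2} + q^{2}}$
$\left(109 - 374\right) k{\left(28,l{\left(-2,0 \right)} \right)} = \left(109 - 374\right) \sqrt{\left(-2 - 2\right)^{2} + 28^{2}} = - 265 \sqrt{\left(-4\right)^{2} + 784} = - 265 \sqrt{16 + 784} = - 265 \sqrt{800} = - 265 \cdot 20 \sqrt{2} = - 5300 \sqrt{2}$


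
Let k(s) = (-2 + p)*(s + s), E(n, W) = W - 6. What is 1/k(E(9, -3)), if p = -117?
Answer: 1/2142 ≈ 0.00046685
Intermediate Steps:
E(n, W) = -6 + W
k(s) = -238*s (k(s) = (-2 - 117)*(s + s) = -238*s)
1/k(E(9, -3)) = 1/(-238*(-6 - 3)) = 1/(-238*(-9)) = 1/2142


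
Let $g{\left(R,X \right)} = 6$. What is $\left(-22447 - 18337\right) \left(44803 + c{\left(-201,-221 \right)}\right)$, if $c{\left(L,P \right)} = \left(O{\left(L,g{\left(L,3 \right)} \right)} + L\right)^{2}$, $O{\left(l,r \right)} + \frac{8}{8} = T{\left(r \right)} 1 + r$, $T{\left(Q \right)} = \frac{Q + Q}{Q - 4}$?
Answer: $-3299547952$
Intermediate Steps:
$T{\left(Q \right)} = \frac{2 Q}{-4 + Q}$
$O{\left(l,r \right)} = -1 + r + \frac{2 r}{-4 + r}$ ($O{\left(l,r \right)} = -1 + \left(\frac{2 r}{-4 + r} 1 + r\right) = -1 + \left(\frac{2 r}{-4 + r} + r\right) = -1 + \left(r + \frac{2 r}{-4 + r}\right) = -1 + r + \frac{2 r}{-4 + r}$)
$c{\left(L,P \right)} = \left(11 + L\right)^{2}$ ($c{\left(L,P \right)} = \left(\frac{4 + 6^{2} - 18}{-4 + 6} + L\right)^{2} = \left(\frac{4 + 36 - 18}{2} + L\right)^{2} = \left(\frac{1}{2} \cdot 22 + L\right)^{2} = \left(11 + L\right)^{2}$)
$\left(-22447 - 18337\right) \left(44803 + c{\left(-201,-221 \right)}\right) = \left(-22447 - 18337\right) \left(44803 + \left(11 - 201\right)^{2}\right) = - 40784 \left(44803 + \left(-190\right)^{2}\right) = - 40784 \left(44803 + 36100\right) = \left(-40784\right) 80903 = -3299547952$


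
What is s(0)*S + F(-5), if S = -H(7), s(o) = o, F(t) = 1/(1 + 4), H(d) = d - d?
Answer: ⅕ ≈ 0.20000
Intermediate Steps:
H(d) = 0
F(t) = ⅕ (F(t) = 1/5 = ⅕)
S = 0 (S = -1*0 = 0)
s(0)*S + F(-5) = 0*0 + ⅕ = 0 + ⅕ = ⅕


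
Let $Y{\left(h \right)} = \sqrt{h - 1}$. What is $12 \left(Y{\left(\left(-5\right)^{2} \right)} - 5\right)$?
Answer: $-60 + 24 \sqrt{6} \approx -1.2122$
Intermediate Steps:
$Y{\left(h \right)} = \sqrt{-1 + h}$
$12 \left(Y{\left(\left(-5\right)^{2} \right)} - 5\right) = 12 \left(\sqrt{-1 + \left(-5\right)^{2}} - 5\right) = 12 \left(\sqrt{-1 + 25} - 5\right) = 12 \left(\sqrt{24} - 5\right) = 12 \left(2 \sqrt{6} - 5\right) = 12 \left(-5 + 2 \sqrt{6}\right) = -60 + 24 \sqrt{6}$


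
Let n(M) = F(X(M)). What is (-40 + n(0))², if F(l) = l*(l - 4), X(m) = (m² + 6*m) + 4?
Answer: 1600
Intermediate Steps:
X(m) = 4 + m² + 6*m
F(l) = l*(-4 + l)
n(M) = (M² + 6*M)*(4 + M² + 6*M) (n(M) = (4 + M² + 6*M)*(-4 + (4 + M² + 6*M)) = (4 + M² + 6*M)*(M² + 6*M) = (M² + 6*M)*(4 + M² + 6*M))
(-40 + n(0))² = (-40 + 0*(6 + 0)*(4 + 0² + 6*0))² = (-40 + 0*6*(4 + 0 + 0))² = (-40 + 0*6*4)² = (-40 + 0)² = (-40)² = 1600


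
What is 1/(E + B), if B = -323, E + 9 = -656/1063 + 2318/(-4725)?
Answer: -5022675/1673091734 ≈ -0.0030020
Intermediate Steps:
E = -50767709/5022675 (E = -9 + (-656/1063 + 2318/(-4725)) = -9 + (-656*1/1063 + 2318*(-1/4725)) = -9 + (-656/1063 - 2318/4725) = -9 - 5563634/5022675 = -50767709/5022675 ≈ -10.108)
1/(E + B) = 1/(-50767709/5022675 - 323) = 1/(-1673091734/5022675) = -5022675/1673091734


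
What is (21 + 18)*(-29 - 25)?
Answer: -2106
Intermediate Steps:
(21 + 18)*(-29 - 25) = 39*(-54) = -2106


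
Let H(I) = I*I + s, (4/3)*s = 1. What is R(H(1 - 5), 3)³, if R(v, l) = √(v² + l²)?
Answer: 4633*√4633/64 ≈ 4927.4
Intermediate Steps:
s = ¾ (s = (¾)*1 = ¾ ≈ 0.75000)
H(I) = ¾ + I² (H(I) = I*I + ¾ = I² + ¾ = ¾ + I²)
R(v, l) = √(l² + v²)
R(H(1 - 5), 3)³ = (√(3² + (¾ + (1 - 5)²)²))³ = (√(9 + (¾ + (-4)²)²))³ = (√(9 + (¾ + 16)²))³ = (√(9 + (67/4)²))³ = (√(9 + 4489/16))³ = (√(4633/16))³ = (√4633/4)³ = 4633*√4633/64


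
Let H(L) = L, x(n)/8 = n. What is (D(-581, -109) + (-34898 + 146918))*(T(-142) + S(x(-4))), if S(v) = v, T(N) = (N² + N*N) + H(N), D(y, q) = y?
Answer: 4474721606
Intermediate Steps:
x(n) = 8*n
T(N) = N + 2*N² (T(N) = (N² + N*N) + N = (N² + N²) + N = 2*N² + N = N + 2*N²)
(D(-581, -109) + (-34898 + 146918))*(T(-142) + S(x(-4))) = (-581 + (-34898 + 146918))*(-142*(1 + 2*(-142)) + 8*(-4)) = (-581 + 112020)*(-142*(1 - 284) - 32) = 111439*(-142*(-283) - 32) = 111439*(40186 - 32) = 111439*40154 = 4474721606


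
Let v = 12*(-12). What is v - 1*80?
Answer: -224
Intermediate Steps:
v = -144
v - 1*80 = -144 - 1*80 = -144 - 80 = -224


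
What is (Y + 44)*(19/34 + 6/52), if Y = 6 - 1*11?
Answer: 447/17 ≈ 26.294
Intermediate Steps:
Y = -5 (Y = 6 - 11 = -5)
(Y + 44)*(19/34 + 6/52) = (-5 + 44)*(19/34 + 6/52) = 39*(19*(1/34) + 6*(1/52)) = 39*(19/34 + 3/26) = 39*(149/221) = 447/17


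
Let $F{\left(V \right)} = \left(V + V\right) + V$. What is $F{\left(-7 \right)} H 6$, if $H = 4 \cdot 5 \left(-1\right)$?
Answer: $2520$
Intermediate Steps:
$F{\left(V \right)} = 3 V$ ($F{\left(V \right)} = 2 V + V = 3 V$)
$H = -20$ ($H = 20 \left(-1\right) = -20$)
$F{\left(-7 \right)} H 6 = 3 \left(-7\right) \left(-20\right) 6 = \left(-21\right) \left(-20\right) 6 = 420 \cdot 6 = 2520$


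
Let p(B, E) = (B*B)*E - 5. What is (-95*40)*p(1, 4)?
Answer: 3800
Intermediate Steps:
p(B, E) = -5 + E*B**2 (p(B, E) = B**2*E - 5 = E*B**2 - 5 = -5 + E*B**2)
(-95*40)*p(1, 4) = (-95*40)*(-5 + 4*1**2) = -3800*(-5 + 4*1) = -3800*(-5 + 4) = -3800*(-1) = 3800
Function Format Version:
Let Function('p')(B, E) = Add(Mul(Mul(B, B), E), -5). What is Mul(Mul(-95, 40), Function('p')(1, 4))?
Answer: 3800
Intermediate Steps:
Function('p')(B, E) = Add(-5, Mul(E, Pow(B, 2))) (Function('p')(B, E) = Add(Mul(Pow(B, 2), E), -5) = Add(Mul(E, Pow(B, 2)), -5) = Add(-5, Mul(E, Pow(B, 2))))
Mul(Mul(-95, 40), Function('p')(1, 4)) = Mul(Mul(-95, 40), Add(-5, Mul(4, Pow(1, 2)))) = Mul(-3800, Add(-5, Mul(4, 1))) = Mul(-3800, Add(-5, 4)) = Mul(-3800, -1) = 3800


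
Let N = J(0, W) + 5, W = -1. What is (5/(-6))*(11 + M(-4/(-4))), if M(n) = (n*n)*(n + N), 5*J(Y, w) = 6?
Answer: -91/6 ≈ -15.167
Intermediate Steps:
J(Y, w) = 6/5 (J(Y, w) = (1/5)*6 = 6/5)
N = 31/5 (N = 6/5 + 5 = 31/5 ≈ 6.2000)
M(n) = n**2*(31/5 + n) (M(n) = (n*n)*(n + 31/5) = n**2*(31/5 + n))
(5/(-6))*(11 + M(-4/(-4))) = (5/(-6))*(11 + (-4/(-4))**2*(31/5 - 4/(-4))) = (5*(-1/6))*(11 + (-4*(-1/4))**2*(31/5 - 4*(-1/4))) = -5*(11 + 1**2*(31/5 + 1))/6 = -5*(11 + 1*(36/5))/6 = -5*(11 + 36/5)/6 = -5/6*91/5 = -91/6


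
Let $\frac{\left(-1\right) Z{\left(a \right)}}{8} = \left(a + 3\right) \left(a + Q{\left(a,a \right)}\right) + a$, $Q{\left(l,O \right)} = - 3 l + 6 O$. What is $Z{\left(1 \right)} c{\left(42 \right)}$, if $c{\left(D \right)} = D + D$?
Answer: $-11424$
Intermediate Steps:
$c{\left(D \right)} = 2 D$
$Z{\left(a \right)} = - 8 a - 32 a \left(3 + a\right)$ ($Z{\left(a \right)} = - 8 \left(\left(a + 3\right) \left(a + \left(- 3 a + 6 a\right)\right) + a\right) = - 8 \left(\left(3 + a\right) \left(a + 3 a\right) + a\right) = - 8 \left(\left(3 + a\right) 4 a + a\right) = - 8 \left(4 a \left(3 + a\right) + a\right) = - 8 \left(a + 4 a \left(3 + a\right)\right) = - 8 a - 32 a \left(3 + a\right)$)
$Z{\left(1 \right)} c{\left(42 \right)} = 8 \cdot 1 \left(-13 - 4\right) 2 \cdot 42 = 8 \cdot 1 \left(-13 - 4\right) 84 = 8 \cdot 1 \left(-17\right) 84 = \left(-136\right) 84 = -11424$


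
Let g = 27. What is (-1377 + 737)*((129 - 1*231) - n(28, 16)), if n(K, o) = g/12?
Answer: 66720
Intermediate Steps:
n(K, o) = 9/4 (n(K, o) = 27/12 = 27*(1/12) = 9/4)
(-1377 + 737)*((129 - 1*231) - n(28, 16)) = (-1377 + 737)*((129 - 1*231) - 1*9/4) = -640*((129 - 231) - 9/4) = -640*(-102 - 9/4) = -640*(-417/4) = 66720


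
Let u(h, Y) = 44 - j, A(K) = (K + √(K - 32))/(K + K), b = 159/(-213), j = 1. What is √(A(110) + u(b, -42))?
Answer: √(526350 + 55*√78)/110 ≈ 6.5985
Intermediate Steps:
b = -53/71 (b = 159*(-1/213) = -53/71 ≈ -0.74648)
A(K) = (K + √(-32 + K))/(2*K) (A(K) = (K + √(-32 + K))/((2*K)) = (K + √(-32 + K))*(1/(2*K)) = (K + √(-32 + K))/(2*K))
u(h, Y) = 43 (u(h, Y) = 44 - 1*1 = 44 - 1 = 43)
√(A(110) + u(b, -42)) = √((½)*(110 + √(-32 + 110))/110 + 43) = √((½)*(1/110)*(110 + √78) + 43) = √((½ + √78/220) + 43) = √(87/2 + √78/220)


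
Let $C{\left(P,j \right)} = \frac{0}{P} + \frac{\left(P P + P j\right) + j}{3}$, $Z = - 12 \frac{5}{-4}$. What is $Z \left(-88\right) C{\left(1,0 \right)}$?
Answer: $-440$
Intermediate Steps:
$Z = 15$ ($Z = - 12 \cdot 5 \left(- \frac{1}{4}\right) = \left(-12\right) \left(- \frac{5}{4}\right) = 15$)
$C{\left(P,j \right)} = \frac{j}{3} + \frac{P^{2}}{3} + \frac{P j}{3}$ ($C{\left(P,j \right)} = 0 + \left(\left(P^{2} + P j\right) + j\right) \frac{1}{3} = 0 + \left(j + P^{2} + P j\right) \frac{1}{3} = 0 + \left(\frac{j}{3} + \frac{P^{2}}{3} + \frac{P j}{3}\right) = \frac{j}{3} + \frac{P^{2}}{3} + \frac{P j}{3}$)
$Z \left(-88\right) C{\left(1,0 \right)} = 15 \left(-88\right) \left(\frac{1}{3} \cdot 0 + \frac{1^{2}}{3} + \frac{1}{3} \cdot 1 \cdot 0\right) = - 1320 \left(0 + \frac{1}{3} \cdot 1 + 0\right) = - 1320 \left(0 + \frac{1}{3} + 0\right) = \left(-1320\right) \frac{1}{3} = -440$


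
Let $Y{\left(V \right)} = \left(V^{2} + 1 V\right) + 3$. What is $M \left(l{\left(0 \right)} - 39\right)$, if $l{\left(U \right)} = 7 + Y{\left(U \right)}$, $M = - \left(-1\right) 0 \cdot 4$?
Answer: $0$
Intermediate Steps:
$Y{\left(V \right)} = 3 + V + V^{2}$ ($Y{\left(V \right)} = \left(V^{2} + V\right) + 3 = \left(V + V^{2}\right) + 3 = 3 + V + V^{2}$)
$M = 0$ ($M = \left(-1\right) 0 \cdot 4 = 0 \cdot 4 = 0$)
$l{\left(U \right)} = 10 + U + U^{2}$ ($l{\left(U \right)} = 7 + \left(3 + U + U^{2}\right) = 10 + U + U^{2}$)
$M \left(l{\left(0 \right)} - 39\right) = 0 \left(\left(10 + 0 + 0^{2}\right) - 39\right) = 0 \left(\left(10 + 0 + 0\right) - 39\right) = 0 \left(10 - 39\right) = 0 \left(-29\right) = 0$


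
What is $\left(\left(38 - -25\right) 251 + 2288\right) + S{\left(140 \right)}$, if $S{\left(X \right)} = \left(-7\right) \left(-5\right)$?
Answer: $18136$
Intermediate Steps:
$S{\left(X \right)} = 35$
$\left(\left(38 - -25\right) 251 + 2288\right) + S{\left(140 \right)} = \left(\left(38 - -25\right) 251 + 2288\right) + 35 = \left(\left(38 + 25\right) 251 + 2288\right) + 35 = \left(63 \cdot 251 + 2288\right) + 35 = \left(15813 + 2288\right) + 35 = 18101 + 35 = 18136$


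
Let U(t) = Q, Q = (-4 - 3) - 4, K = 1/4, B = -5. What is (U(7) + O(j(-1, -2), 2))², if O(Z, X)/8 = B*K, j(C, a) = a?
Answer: 441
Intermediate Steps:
K = ¼ ≈ 0.25000
O(Z, X) = -10 (O(Z, X) = 8*(-5*¼) = 8*(-5/4) = -10)
Q = -11 (Q = -7 - 4 = -11)
U(t) = -11
(U(7) + O(j(-1, -2), 2))² = (-11 - 10)² = (-21)² = 441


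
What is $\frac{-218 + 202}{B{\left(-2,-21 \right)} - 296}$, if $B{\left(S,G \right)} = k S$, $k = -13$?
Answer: $\frac{8}{135} \approx 0.059259$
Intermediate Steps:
$B{\left(S,G \right)} = - 13 S$
$\frac{-218 + 202}{B{\left(-2,-21 \right)} - 296} = \frac{-218 + 202}{\left(-13\right) \left(-2\right) - 296} = - \frac{16}{26 - 296} = - \frac{16}{-270} = \left(-16\right) \left(- \frac{1}{270}\right) = \frac{8}{135}$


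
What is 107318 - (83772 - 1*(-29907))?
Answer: -6361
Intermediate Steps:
107318 - (83772 - 1*(-29907)) = 107318 - (83772 + 29907) = 107318 - 1*113679 = 107318 - 113679 = -6361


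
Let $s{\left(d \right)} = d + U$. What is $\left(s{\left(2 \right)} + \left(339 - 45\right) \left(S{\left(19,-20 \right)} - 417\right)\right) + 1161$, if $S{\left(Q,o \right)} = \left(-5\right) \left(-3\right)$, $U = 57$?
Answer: $-116968$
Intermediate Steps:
$s{\left(d \right)} = 57 + d$ ($s{\left(d \right)} = d + 57 = 57 + d$)
$S{\left(Q,o \right)} = 15$
$\left(s{\left(2 \right)} + \left(339 - 45\right) \left(S{\left(19,-20 \right)} - 417\right)\right) + 1161 = \left(\left(57 + 2\right) + \left(339 - 45\right) \left(15 - 417\right)\right) + 1161 = \left(59 + 294 \left(-402\right)\right) + 1161 = \left(59 - 118188\right) + 1161 = -118129 + 1161 = -116968$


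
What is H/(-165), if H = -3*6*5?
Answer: 6/11 ≈ 0.54545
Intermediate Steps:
H = -90 (H = -18*5 = -90)
H/(-165) = -90/(-165) = -1/165*(-90) = 6/11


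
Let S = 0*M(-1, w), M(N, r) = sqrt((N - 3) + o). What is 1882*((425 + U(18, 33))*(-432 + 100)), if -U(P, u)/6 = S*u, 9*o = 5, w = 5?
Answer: -265550200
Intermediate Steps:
o = 5/9 (o = (1/9)*5 = 5/9 ≈ 0.55556)
M(N, r) = sqrt(-22/9 + N) (M(N, r) = sqrt((N - 3) + 5/9) = sqrt((-3 + N) + 5/9) = sqrt(-22/9 + N))
S = 0 (S = 0*(sqrt(-22 + 9*(-1))/3) = 0*(sqrt(-22 - 9)/3) = 0*(sqrt(-31)/3) = 0*((I*sqrt(31))/3) = 0*(I*sqrt(31)/3) = 0)
U(P, u) = 0 (U(P, u) = -0*u = -6*0 = 0)
1882*((425 + U(18, 33))*(-432 + 100)) = 1882*((425 + 0)*(-432 + 100)) = 1882*(425*(-332)) = 1882*(-141100) = -265550200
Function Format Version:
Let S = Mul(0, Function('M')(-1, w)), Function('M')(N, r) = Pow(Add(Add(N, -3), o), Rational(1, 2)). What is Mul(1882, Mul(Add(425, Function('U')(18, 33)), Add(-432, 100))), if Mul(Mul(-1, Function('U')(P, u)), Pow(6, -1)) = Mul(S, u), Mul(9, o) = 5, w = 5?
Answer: -265550200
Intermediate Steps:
o = Rational(5, 9) (o = Mul(Rational(1, 9), 5) = Rational(5, 9) ≈ 0.55556)
Function('M')(N, r) = Pow(Add(Rational(-22, 9), N), Rational(1, 2)) (Function('M')(N, r) = Pow(Add(Add(N, -3), Rational(5, 9)), Rational(1, 2)) = Pow(Add(Add(-3, N), Rational(5, 9)), Rational(1, 2)) = Pow(Add(Rational(-22, 9), N), Rational(1, 2)))
S = 0 (S = Mul(0, Mul(Rational(1, 3), Pow(Add(-22, Mul(9, -1)), Rational(1, 2)))) = Mul(0, Mul(Rational(1, 3), Pow(Add(-22, -9), Rational(1, 2)))) = Mul(0, Mul(Rational(1, 3), Pow(-31, Rational(1, 2)))) = Mul(0, Mul(Rational(1, 3), Mul(I, Pow(31, Rational(1, 2))))) = Mul(0, Mul(Rational(1, 3), I, Pow(31, Rational(1, 2)))) = 0)
Function('U')(P, u) = 0 (Function('U')(P, u) = Mul(-6, Mul(0, u)) = Mul(-6, 0) = 0)
Mul(1882, Mul(Add(425, Function('U')(18, 33)), Add(-432, 100))) = Mul(1882, Mul(Add(425, 0), Add(-432, 100))) = Mul(1882, Mul(425, -332)) = Mul(1882, -141100) = -265550200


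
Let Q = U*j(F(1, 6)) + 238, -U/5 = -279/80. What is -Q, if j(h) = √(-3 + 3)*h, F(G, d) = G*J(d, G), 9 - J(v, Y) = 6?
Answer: -238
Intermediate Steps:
U = 279/16 (U = -(-1395)/80 = -5*(-279/80) = 279/16 ≈ 17.438)
J(v, Y) = 3 (J(v, Y) = 9 - 1*6 = 9 - 6 = 3)
F(G, d) = 3*G (F(G, d) = G*3 = 3*G)
j(h) = 0 (j(h) = √0*h = 0*h = 0)
Q = 238 (Q = (279/16)*0 + 238 = 0 + 238 = 238)
-Q = -1*238 = -238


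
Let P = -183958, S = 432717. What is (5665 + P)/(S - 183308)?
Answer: -178293/249409 ≈ -0.71486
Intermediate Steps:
(5665 + P)/(S - 183308) = (5665 - 183958)/(432717 - 183308) = -178293/249409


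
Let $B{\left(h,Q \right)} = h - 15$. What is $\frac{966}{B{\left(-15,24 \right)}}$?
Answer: $- \frac{161}{5} \approx -32.2$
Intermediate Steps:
$B{\left(h,Q \right)} = -15 + h$ ($B{\left(h,Q \right)} = h - 15 = -15 + h$)
$\frac{966}{B{\left(-15,24 \right)}} = \frac{966}{-15 - 15} = \frac{966}{-30} = 966 \left(- \frac{1}{30}\right) = - \frac{161}{5}$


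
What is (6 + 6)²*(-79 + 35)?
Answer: -6336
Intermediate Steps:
(6 + 6)²*(-79 + 35) = 12²*(-44) = 144*(-44) = -6336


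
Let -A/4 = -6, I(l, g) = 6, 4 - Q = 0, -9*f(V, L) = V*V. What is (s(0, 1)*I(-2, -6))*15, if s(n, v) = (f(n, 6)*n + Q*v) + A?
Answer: 2520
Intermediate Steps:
f(V, L) = -V**2/9 (f(V, L) = -V*V/9 = -V**2/9)
Q = 4 (Q = 4 - 1*0 = 4 + 0 = 4)
A = 24 (A = -4*(-6) = 24)
s(n, v) = 24 + 4*v - n**3/9 (s(n, v) = ((-n**2/9)*n + 4*v) + 24 = (-n**3/9 + 4*v) + 24 = (4*v - n**3/9) + 24 = 24 + 4*v - n**3/9)
(s(0, 1)*I(-2, -6))*15 = ((24 + 4*1 - 1/9*0**3)*6)*15 = ((24 + 4 - 1/9*0)*6)*15 = ((24 + 4 + 0)*6)*15 = (28*6)*15 = 168*15 = 2520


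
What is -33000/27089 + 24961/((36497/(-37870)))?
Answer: -25607706594230/988667233 ≈ -25901.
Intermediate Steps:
-33000/27089 + 24961/((36497/(-37870))) = -33000*1/27089 + 24961/((36497*(-1/37870))) = -33000/27089 + 24961/(-36497/37870) = -33000/27089 + 24961*(-37870/36497) = -33000/27089 - 945273070/36497 = -25607706594230/988667233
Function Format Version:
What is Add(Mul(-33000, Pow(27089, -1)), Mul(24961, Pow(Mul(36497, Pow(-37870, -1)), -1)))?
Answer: Rational(-25607706594230, 988667233) ≈ -25901.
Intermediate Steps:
Add(Mul(-33000, Pow(27089, -1)), Mul(24961, Pow(Mul(36497, Pow(-37870, -1)), -1))) = Add(Mul(-33000, Rational(1, 27089)), Mul(24961, Pow(Mul(36497, Rational(-1, 37870)), -1))) = Add(Rational(-33000, 27089), Mul(24961, Pow(Rational(-36497, 37870), -1))) = Add(Rational(-33000, 27089), Mul(24961, Rational(-37870, 36497))) = Add(Rational(-33000, 27089), Rational(-945273070, 36497)) = Rational(-25607706594230, 988667233)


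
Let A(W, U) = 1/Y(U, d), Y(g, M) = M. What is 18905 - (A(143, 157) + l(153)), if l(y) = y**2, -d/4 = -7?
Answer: -126113/28 ≈ -4504.0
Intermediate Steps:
d = 28 (d = -4*(-7) = 28)
A(W, U) = 1/28
18905 - (A(143, 157) + l(153)) = 18905 - (1/28 + 153**2) = 18905 - (1/28 + 23409) = 18905 - 1*655453/28 = 18905 - 655453/28 = -126113/28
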